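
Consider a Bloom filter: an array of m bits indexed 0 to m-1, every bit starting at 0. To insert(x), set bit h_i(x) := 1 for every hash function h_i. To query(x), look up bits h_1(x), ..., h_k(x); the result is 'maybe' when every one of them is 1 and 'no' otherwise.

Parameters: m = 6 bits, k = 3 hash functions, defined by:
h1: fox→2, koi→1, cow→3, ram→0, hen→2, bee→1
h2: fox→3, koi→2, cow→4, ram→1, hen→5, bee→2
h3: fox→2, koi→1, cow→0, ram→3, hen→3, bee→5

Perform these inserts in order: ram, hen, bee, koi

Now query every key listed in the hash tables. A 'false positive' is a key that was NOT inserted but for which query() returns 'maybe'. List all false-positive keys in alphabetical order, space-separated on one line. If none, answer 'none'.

Answer: fox

Derivation:
Start: bits=000000
After insert 'ram': sets bits 0 1 3 -> bits=110100
After insert 'hen': sets bits 2 3 5 -> bits=111101
After insert 'bee': sets bits 1 2 5 -> bits=111101
After insert 'koi': sets bits 1 2 -> bits=111101
Not inserted: cow fox — query each against bits=111101:
query cow: checks bit0=1, bit3=1, bit4=0 (has a 0) -> no => not a false positive
query fox: checks bit2=1, bit3=1 (all 1) -> maybe => FALSE POSITIVE
False positives (alphabetical): fox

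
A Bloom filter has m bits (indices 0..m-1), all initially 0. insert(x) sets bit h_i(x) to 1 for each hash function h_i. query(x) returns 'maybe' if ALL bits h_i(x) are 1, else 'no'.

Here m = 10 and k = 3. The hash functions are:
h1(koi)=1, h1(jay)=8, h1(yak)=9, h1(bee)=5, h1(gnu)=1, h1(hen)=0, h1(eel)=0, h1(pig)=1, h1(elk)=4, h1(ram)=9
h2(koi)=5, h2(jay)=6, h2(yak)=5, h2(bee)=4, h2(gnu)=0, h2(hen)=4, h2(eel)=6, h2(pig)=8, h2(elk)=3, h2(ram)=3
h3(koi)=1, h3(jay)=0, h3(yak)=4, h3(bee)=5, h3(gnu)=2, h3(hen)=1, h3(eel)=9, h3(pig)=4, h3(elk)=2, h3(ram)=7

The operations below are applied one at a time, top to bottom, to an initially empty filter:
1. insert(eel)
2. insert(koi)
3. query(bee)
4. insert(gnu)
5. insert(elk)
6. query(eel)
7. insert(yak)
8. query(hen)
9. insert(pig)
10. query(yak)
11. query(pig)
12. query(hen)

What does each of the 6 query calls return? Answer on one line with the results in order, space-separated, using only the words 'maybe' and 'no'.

Answer: no maybe maybe maybe maybe maybe

Derivation:
Start: bits=0000000000
Op 1: insert eel -> sets bits 0 6 9 -> bits=1000001001
Op 2: insert koi -> sets bits 1 5 -> bits=1100011001
Op 3: query bee -> checks bit4=0, bit5=1 (has a 0) -> no
Op 4: insert gnu -> sets bits 0 1 2 -> bits=1110011001
Op 5: insert elk -> sets bits 2 3 4 -> bits=1111111001
Op 6: query eel -> checks bit0=1, bit6=1, bit9=1 (all 1) -> maybe
Op 7: insert yak -> sets bits 4 5 9 -> bits=1111111001
Op 8: query hen -> checks bit0=1, bit1=1, bit4=1 (all 1) -> maybe
Op 9: insert pig -> sets bits 1 4 8 -> bits=1111111011
Op 10: query yak -> checks bit4=1, bit5=1, bit9=1 (all 1) -> maybe
Op 11: query pig -> checks bit1=1, bit4=1, bit8=1 (all 1) -> maybe
Op 12: query hen -> checks bit0=1, bit1=1, bit4=1 (all 1) -> maybe
Query results in order: no maybe maybe maybe maybe maybe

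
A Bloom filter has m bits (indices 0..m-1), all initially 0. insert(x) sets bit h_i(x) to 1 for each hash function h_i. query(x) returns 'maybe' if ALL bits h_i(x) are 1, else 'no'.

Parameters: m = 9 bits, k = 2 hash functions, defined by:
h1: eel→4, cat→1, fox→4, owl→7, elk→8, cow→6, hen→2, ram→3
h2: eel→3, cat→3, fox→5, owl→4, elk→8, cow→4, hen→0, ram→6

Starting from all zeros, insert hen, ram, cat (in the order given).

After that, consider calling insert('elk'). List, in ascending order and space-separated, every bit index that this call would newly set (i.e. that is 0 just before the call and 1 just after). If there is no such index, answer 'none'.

Answer: 8

Derivation:
Start: bits=000000000
After insert 'hen': sets bits 0 2 -> bits=101000000
After insert 'ram': sets bits 3 6 -> bits=101100100
After insert 'cat': sets bits 1 3 -> bits=111100100
insert 'elk' would touch bits 8; currently bit8=0
Bits that are 0 among those (would change 0->1): 8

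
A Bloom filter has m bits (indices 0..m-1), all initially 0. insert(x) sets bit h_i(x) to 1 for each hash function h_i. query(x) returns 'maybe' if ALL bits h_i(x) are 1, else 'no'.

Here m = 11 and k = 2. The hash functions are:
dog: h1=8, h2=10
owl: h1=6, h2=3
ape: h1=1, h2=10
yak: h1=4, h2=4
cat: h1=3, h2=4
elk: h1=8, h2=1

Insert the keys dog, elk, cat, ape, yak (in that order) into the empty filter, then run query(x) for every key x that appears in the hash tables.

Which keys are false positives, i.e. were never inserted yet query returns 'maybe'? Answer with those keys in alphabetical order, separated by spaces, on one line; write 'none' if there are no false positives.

Answer: none

Derivation:
Start: bits=00000000000
After insert 'dog': sets bits 8 10 -> bits=00000000101
After insert 'elk': sets bits 1 8 -> bits=01000000101
After insert 'cat': sets bits 3 4 -> bits=01011000101
After insert 'ape': sets bits 1 10 -> bits=01011000101
After insert 'yak': sets bits 4 -> bits=01011000101
Not inserted: owl — query each against bits=01011000101:
query owl: checks bit3=1, bit6=0 (has a 0) -> no => not a false positive
False positives (alphabetical): none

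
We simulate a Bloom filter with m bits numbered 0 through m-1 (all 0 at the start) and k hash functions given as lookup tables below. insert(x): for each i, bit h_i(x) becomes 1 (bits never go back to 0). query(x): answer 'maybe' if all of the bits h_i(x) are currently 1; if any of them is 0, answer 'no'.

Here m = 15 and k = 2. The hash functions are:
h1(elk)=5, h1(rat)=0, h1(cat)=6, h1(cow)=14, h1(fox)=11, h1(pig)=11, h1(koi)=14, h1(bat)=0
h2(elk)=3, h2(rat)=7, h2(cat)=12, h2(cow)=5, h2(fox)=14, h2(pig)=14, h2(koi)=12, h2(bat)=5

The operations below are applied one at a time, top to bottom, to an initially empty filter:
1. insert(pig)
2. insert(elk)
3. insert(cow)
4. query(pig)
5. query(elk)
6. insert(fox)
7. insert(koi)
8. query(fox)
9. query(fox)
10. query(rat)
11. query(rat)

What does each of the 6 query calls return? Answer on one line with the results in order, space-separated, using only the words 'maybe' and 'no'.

Answer: maybe maybe maybe maybe no no

Derivation:
Start: bits=000000000000000
Op 1: insert pig -> sets bits 11 14 -> bits=000000000001001
Op 2: insert elk -> sets bits 3 5 -> bits=000101000001001
Op 3: insert cow -> sets bits 5 14 -> bits=000101000001001
Op 4: query pig -> checks bit11=1, bit14=1 (all 1) -> maybe
Op 5: query elk -> checks bit3=1, bit5=1 (all 1) -> maybe
Op 6: insert fox -> sets bits 11 14 -> bits=000101000001001
Op 7: insert koi -> sets bits 12 14 -> bits=000101000001101
Op 8: query fox -> checks bit11=1, bit14=1 (all 1) -> maybe
Op 9: query fox -> checks bit11=1, bit14=1 (all 1) -> maybe
Op 10: query rat -> checks bit0=0, bit7=0 (has a 0) -> no
Op 11: query rat -> checks bit0=0, bit7=0 (has a 0) -> no
Query results in order: maybe maybe maybe maybe no no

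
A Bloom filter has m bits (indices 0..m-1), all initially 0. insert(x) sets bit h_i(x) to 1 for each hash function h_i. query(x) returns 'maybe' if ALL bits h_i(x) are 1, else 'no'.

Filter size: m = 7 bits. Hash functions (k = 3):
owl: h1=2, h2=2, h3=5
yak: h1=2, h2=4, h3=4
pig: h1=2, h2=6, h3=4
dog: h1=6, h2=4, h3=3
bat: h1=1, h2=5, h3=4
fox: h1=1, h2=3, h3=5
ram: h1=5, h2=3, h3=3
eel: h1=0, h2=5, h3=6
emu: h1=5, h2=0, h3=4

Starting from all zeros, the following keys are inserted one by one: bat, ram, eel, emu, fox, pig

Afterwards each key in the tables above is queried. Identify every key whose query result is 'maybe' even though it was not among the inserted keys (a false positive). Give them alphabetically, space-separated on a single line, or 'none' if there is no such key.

Start: bits=0000000
After insert 'bat': sets bits 1 4 5 -> bits=0100110
After insert 'ram': sets bits 3 5 -> bits=0101110
After insert 'eel': sets bits 0 5 6 -> bits=1101111
After insert 'emu': sets bits 0 4 5 -> bits=1101111
After insert 'fox': sets bits 1 3 5 -> bits=1101111
After insert 'pig': sets bits 2 4 6 -> bits=1111111
Not inserted: dog owl yak — query each against bits=1111111:
query dog: checks bit3=1, bit4=1, bit6=1 (all 1) -> maybe => FALSE POSITIVE
query owl: checks bit2=1, bit5=1 (all 1) -> maybe => FALSE POSITIVE
query yak: checks bit2=1, bit4=1 (all 1) -> maybe => FALSE POSITIVE
False positives (alphabetical): dog owl yak

Answer: dog owl yak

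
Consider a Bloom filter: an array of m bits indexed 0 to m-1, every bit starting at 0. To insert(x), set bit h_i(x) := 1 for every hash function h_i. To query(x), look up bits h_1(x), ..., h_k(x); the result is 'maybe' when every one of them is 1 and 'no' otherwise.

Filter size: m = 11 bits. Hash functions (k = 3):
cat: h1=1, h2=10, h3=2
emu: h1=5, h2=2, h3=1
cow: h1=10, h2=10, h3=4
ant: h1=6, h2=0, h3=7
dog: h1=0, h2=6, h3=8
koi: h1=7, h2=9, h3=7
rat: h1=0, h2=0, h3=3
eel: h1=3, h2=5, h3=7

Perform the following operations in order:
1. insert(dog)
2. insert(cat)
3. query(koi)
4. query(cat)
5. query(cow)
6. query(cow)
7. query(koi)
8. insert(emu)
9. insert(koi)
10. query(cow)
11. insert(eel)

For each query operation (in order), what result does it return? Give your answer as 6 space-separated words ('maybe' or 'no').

Answer: no maybe no no no no

Derivation:
Start: bits=00000000000
Op 1: insert dog -> sets bits 0 6 8 -> bits=10000010100
Op 2: insert cat -> sets bits 1 2 10 -> bits=11100010101
Op 3: query koi -> checks bit7=0, bit9=0 (has a 0) -> no
Op 4: query cat -> checks bit1=1, bit2=1, bit10=1 (all 1) -> maybe
Op 5: query cow -> checks bit4=0, bit10=1 (has a 0) -> no
Op 6: query cow -> checks bit4=0, bit10=1 (has a 0) -> no
Op 7: query koi -> checks bit7=0, bit9=0 (has a 0) -> no
Op 8: insert emu -> sets bits 1 2 5 -> bits=11100110101
Op 9: insert koi -> sets bits 7 9 -> bits=11100111111
Op 10: query cow -> checks bit4=0, bit10=1 (has a 0) -> no
Op 11: insert eel -> sets bits 3 5 7 -> bits=11110111111
Query results in order: no maybe no no no no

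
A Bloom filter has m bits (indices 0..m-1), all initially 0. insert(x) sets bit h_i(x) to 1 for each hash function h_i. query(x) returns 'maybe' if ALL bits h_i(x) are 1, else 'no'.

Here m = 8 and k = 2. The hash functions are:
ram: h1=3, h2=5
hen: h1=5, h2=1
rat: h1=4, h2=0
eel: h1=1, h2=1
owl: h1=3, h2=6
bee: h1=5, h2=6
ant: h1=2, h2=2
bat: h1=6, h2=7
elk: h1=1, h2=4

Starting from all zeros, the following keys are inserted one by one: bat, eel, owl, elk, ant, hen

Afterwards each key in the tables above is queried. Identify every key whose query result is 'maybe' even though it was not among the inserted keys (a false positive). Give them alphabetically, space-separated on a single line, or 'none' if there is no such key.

Start: bits=00000000
After insert 'bat': sets bits 6 7 -> bits=00000011
After insert 'eel': sets bits 1 -> bits=01000011
After insert 'owl': sets bits 3 6 -> bits=01010011
After insert 'elk': sets bits 1 4 -> bits=01011011
After insert 'ant': sets bits 2 -> bits=01111011
After insert 'hen': sets bits 1 5 -> bits=01111111
Not inserted: bee ram rat — query each against bits=01111111:
query bee: checks bit5=1, bit6=1 (all 1) -> maybe => FALSE POSITIVE
query ram: checks bit3=1, bit5=1 (all 1) -> maybe => FALSE POSITIVE
query rat: checks bit0=0, bit4=1 (has a 0) -> no => not a false positive
False positives (alphabetical): bee ram

Answer: bee ram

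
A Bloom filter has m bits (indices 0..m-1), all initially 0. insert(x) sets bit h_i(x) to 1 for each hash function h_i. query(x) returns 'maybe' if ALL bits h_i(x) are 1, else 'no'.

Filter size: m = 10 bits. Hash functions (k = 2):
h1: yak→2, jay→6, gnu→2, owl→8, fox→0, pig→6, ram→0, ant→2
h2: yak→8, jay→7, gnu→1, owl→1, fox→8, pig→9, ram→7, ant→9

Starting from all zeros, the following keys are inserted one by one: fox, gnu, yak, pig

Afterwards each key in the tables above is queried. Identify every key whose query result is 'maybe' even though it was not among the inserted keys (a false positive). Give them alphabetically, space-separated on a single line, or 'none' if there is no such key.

Start: bits=0000000000
After insert 'fox': sets bits 0 8 -> bits=1000000010
After insert 'gnu': sets bits 1 2 -> bits=1110000010
After insert 'yak': sets bits 2 8 -> bits=1110000010
After insert 'pig': sets bits 6 9 -> bits=1110001011
Not inserted: ant jay owl ram — query each against bits=1110001011:
query ant: checks bit2=1, bit9=1 (all 1) -> maybe => FALSE POSITIVE
query jay: checks bit6=1, bit7=0 (has a 0) -> no => not a false positive
query owl: checks bit1=1, bit8=1 (all 1) -> maybe => FALSE POSITIVE
query ram: checks bit0=1, bit7=0 (has a 0) -> no => not a false positive
False positives (alphabetical): ant owl

Answer: ant owl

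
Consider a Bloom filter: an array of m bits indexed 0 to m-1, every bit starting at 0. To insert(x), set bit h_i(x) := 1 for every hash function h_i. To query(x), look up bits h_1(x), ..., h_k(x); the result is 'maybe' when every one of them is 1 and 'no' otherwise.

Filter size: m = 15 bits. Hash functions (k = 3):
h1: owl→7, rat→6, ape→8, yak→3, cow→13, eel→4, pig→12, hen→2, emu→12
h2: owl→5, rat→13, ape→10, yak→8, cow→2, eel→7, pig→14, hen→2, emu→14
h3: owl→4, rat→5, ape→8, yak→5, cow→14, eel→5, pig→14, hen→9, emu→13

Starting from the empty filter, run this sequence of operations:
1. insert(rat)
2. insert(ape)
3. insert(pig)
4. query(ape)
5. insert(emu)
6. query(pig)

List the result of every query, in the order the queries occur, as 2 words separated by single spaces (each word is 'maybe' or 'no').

Answer: maybe maybe

Derivation:
Start: bits=000000000000000
Op 1: insert rat -> sets bits 5 6 13 -> bits=000001100000010
Op 2: insert ape -> sets bits 8 10 -> bits=000001101010010
Op 3: insert pig -> sets bits 12 14 -> bits=000001101010111
Op 4: query ape -> checks bit8=1, bit10=1 (all 1) -> maybe
Op 5: insert emu -> sets bits 12 13 14 -> bits=000001101010111
Op 6: query pig -> checks bit12=1, bit14=1 (all 1) -> maybe
Query results in order: maybe maybe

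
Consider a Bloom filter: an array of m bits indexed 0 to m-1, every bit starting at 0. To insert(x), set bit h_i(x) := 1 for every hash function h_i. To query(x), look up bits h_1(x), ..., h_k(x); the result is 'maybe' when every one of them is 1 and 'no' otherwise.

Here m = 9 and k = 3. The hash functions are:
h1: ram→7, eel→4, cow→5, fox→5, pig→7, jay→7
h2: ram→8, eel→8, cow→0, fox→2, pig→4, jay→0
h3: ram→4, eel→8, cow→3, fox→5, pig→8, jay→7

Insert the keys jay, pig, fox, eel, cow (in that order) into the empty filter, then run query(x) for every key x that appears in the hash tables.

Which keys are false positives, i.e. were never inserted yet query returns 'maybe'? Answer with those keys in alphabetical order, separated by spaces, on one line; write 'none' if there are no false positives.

Answer: ram

Derivation:
Start: bits=000000000
After insert 'jay': sets bits 0 7 -> bits=100000010
After insert 'pig': sets bits 4 7 8 -> bits=100010011
After insert 'fox': sets bits 2 5 -> bits=101011011
After insert 'eel': sets bits 4 8 -> bits=101011011
After insert 'cow': sets bits 0 3 5 -> bits=101111011
Not inserted: ram — query each against bits=101111011:
query ram: checks bit4=1, bit7=1, bit8=1 (all 1) -> maybe => FALSE POSITIVE
False positives (alphabetical): ram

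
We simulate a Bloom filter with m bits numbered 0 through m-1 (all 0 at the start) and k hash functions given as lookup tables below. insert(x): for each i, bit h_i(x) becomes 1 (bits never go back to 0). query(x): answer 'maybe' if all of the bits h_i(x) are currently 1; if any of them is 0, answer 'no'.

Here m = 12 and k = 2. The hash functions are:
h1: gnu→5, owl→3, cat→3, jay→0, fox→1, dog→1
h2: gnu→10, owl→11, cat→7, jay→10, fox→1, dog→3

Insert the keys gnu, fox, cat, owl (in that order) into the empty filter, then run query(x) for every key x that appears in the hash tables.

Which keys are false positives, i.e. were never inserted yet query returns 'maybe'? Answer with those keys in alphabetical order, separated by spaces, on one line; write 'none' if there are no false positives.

Start: bits=000000000000
After insert 'gnu': sets bits 5 10 -> bits=000001000010
After insert 'fox': sets bits 1 -> bits=010001000010
After insert 'cat': sets bits 3 7 -> bits=010101010010
After insert 'owl': sets bits 3 11 -> bits=010101010011
Not inserted: dog jay — query each against bits=010101010011:
query dog: checks bit1=1, bit3=1 (all 1) -> maybe => FALSE POSITIVE
query jay: checks bit0=0, bit10=1 (has a 0) -> no => not a false positive
False positives (alphabetical): dog

Answer: dog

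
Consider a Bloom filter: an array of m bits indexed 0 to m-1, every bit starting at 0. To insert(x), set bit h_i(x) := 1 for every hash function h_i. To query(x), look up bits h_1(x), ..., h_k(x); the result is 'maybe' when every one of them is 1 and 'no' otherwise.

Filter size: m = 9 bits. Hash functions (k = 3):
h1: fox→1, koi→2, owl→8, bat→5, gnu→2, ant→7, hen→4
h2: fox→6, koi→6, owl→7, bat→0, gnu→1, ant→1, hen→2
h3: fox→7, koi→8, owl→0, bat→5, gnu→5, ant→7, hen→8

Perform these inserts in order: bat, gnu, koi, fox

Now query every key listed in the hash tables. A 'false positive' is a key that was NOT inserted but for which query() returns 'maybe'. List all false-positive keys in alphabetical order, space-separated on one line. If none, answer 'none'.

Start: bits=000000000
After insert 'bat': sets bits 0 5 -> bits=100001000
After insert 'gnu': sets bits 1 2 5 -> bits=111001000
After insert 'koi': sets bits 2 6 8 -> bits=111001101
After insert 'fox': sets bits 1 6 7 -> bits=111001111
Not inserted: ant hen owl — query each against bits=111001111:
query ant: checks bit1=1, bit7=1 (all 1) -> maybe => FALSE POSITIVE
query hen: checks bit2=1, bit4=0, bit8=1 (has a 0) -> no => not a false positive
query owl: checks bit0=1, bit7=1, bit8=1 (all 1) -> maybe => FALSE POSITIVE
False positives (alphabetical): ant owl

Answer: ant owl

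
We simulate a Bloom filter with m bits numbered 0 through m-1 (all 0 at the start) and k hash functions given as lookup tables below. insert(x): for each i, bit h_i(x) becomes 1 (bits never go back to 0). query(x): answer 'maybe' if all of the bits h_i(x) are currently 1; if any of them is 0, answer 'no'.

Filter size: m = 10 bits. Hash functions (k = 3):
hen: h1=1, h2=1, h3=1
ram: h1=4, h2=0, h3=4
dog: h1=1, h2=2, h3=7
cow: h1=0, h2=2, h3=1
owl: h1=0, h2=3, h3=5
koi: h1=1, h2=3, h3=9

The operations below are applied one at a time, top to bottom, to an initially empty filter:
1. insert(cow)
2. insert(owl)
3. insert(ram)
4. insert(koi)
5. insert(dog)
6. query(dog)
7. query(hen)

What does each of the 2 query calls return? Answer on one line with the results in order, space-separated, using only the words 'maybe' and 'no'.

Answer: maybe maybe

Derivation:
Start: bits=0000000000
Op 1: insert cow -> sets bits 0 1 2 -> bits=1110000000
Op 2: insert owl -> sets bits 0 3 5 -> bits=1111010000
Op 3: insert ram -> sets bits 0 4 -> bits=1111110000
Op 4: insert koi -> sets bits 1 3 9 -> bits=1111110001
Op 5: insert dog -> sets bits 1 2 7 -> bits=1111110101
Op 6: query dog -> checks bit1=1, bit2=1, bit7=1 (all 1) -> maybe
Op 7: query hen -> checks bit1=1 (all 1) -> maybe
Query results in order: maybe maybe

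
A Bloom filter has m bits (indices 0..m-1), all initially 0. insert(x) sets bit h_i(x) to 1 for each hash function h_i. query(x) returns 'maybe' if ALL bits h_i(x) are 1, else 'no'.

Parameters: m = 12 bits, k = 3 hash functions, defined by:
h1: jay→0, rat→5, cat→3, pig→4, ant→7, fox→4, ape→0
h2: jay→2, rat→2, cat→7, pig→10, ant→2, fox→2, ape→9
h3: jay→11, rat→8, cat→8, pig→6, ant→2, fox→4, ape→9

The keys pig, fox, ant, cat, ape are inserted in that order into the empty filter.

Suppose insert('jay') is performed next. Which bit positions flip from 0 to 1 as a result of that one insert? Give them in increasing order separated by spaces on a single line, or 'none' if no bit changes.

Start: bits=000000000000
After insert 'pig': sets bits 4 6 10 -> bits=000010100010
After insert 'fox': sets bits 2 4 -> bits=001010100010
After insert 'ant': sets bits 2 7 -> bits=001010110010
After insert 'cat': sets bits 3 7 8 -> bits=001110111010
After insert 'ape': sets bits 0 9 -> bits=101110111110
insert 'jay' would touch bits 0 2 11; currently bit0=1, bit2=1, bit11=0
Bits that are 0 among those (would change 0->1): 11

Answer: 11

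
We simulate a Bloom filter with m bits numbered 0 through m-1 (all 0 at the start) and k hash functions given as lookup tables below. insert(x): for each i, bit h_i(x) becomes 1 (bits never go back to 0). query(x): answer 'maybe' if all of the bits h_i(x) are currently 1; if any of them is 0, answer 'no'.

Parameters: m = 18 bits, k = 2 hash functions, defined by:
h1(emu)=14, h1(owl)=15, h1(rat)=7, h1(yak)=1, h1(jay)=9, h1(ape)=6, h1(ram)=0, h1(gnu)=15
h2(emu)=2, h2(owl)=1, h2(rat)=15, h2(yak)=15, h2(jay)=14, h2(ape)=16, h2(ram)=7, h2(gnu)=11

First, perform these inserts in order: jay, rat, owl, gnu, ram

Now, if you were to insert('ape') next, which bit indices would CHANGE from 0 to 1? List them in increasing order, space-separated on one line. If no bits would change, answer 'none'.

Answer: 6 16

Derivation:
Start: bits=000000000000000000
After insert 'jay': sets bits 9 14 -> bits=000000000100001000
After insert 'rat': sets bits 7 15 -> bits=000000010100001100
After insert 'owl': sets bits 1 15 -> bits=010000010100001100
After insert 'gnu': sets bits 11 15 -> bits=010000010101001100
After insert 'ram': sets bits 0 7 -> bits=110000010101001100
insert 'ape' would touch bits 6 16; currently bit6=0, bit16=0
Bits that are 0 among those (would change 0->1): 6 16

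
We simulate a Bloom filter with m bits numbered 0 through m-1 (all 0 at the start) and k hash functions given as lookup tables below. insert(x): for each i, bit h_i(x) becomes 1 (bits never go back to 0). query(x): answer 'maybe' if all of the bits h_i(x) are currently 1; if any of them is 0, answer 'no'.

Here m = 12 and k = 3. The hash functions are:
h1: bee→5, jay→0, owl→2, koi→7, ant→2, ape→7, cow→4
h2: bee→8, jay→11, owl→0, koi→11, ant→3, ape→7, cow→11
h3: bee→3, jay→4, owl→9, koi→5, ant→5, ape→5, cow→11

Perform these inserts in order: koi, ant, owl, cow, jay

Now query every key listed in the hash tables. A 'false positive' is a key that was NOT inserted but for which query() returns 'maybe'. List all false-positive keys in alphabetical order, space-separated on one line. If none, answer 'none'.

Answer: ape

Derivation:
Start: bits=000000000000
After insert 'koi': sets bits 5 7 11 -> bits=000001010001
After insert 'ant': sets bits 2 3 5 -> bits=001101010001
After insert 'owl': sets bits 0 2 9 -> bits=101101010101
After insert 'cow': sets bits 4 11 -> bits=101111010101
After insert 'jay': sets bits 0 4 11 -> bits=101111010101
Not inserted: ape bee — query each against bits=101111010101:
query ape: checks bit5=1, bit7=1 (all 1) -> maybe => FALSE POSITIVE
query bee: checks bit3=1, bit5=1, bit8=0 (has a 0) -> no => not a false positive
False positives (alphabetical): ape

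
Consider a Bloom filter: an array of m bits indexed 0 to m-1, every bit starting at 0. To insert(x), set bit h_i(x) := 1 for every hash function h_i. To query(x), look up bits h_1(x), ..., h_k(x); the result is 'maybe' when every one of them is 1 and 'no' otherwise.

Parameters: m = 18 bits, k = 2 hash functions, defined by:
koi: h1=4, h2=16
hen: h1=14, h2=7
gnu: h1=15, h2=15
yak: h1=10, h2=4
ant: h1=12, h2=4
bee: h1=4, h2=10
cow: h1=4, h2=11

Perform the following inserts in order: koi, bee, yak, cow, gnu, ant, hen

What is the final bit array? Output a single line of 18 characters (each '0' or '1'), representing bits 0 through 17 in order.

Start: bits=000000000000000000
After insert 'koi': sets bits 4 16 -> bits=000010000000000010
After insert 'bee': sets bits 4 10 -> bits=000010000010000010
After insert 'yak': sets bits 4 10 -> bits=000010000010000010
After insert 'cow': sets bits 4 11 -> bits=000010000011000010
After insert 'gnu': sets bits 15 -> bits=000010000011000110
After insert 'ant': sets bits 4 12 -> bits=000010000011100110
After insert 'hen': sets bits 7 14 -> bits=000010010011101110

Answer: 000010010011101110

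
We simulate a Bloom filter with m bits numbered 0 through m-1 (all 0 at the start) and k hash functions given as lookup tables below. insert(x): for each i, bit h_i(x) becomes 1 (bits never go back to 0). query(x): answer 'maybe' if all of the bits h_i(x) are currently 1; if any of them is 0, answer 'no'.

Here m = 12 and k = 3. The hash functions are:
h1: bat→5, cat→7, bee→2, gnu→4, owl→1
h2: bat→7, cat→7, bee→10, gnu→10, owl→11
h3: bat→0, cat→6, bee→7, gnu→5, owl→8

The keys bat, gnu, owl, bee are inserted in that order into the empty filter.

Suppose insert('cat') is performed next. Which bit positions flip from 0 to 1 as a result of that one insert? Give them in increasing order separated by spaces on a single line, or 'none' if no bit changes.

Answer: 6

Derivation:
Start: bits=000000000000
After insert 'bat': sets bits 0 5 7 -> bits=100001010000
After insert 'gnu': sets bits 4 5 10 -> bits=100011010010
After insert 'owl': sets bits 1 8 11 -> bits=110011011011
After insert 'bee': sets bits 2 7 10 -> bits=111011011011
insert 'cat' would touch bits 6 7; currently bit6=0, bit7=1
Bits that are 0 among those (would change 0->1): 6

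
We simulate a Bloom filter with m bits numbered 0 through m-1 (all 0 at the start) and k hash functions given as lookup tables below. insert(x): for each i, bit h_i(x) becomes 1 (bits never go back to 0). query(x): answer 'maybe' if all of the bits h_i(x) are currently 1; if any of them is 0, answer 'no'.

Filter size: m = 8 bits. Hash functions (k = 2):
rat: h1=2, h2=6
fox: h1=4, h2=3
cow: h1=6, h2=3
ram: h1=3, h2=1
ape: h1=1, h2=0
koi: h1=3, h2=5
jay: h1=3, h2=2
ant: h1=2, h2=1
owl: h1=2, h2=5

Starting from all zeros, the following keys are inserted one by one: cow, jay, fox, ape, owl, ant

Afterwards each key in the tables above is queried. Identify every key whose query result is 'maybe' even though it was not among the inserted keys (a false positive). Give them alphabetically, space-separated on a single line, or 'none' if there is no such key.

Answer: koi ram rat

Derivation:
Start: bits=00000000
After insert 'cow': sets bits 3 6 -> bits=00010010
After insert 'jay': sets bits 2 3 -> bits=00110010
After insert 'fox': sets bits 3 4 -> bits=00111010
After insert 'ape': sets bits 0 1 -> bits=11111010
After insert 'owl': sets bits 2 5 -> bits=11111110
After insert 'ant': sets bits 1 2 -> bits=11111110
Not inserted: koi ram rat — query each against bits=11111110:
query koi: checks bit3=1, bit5=1 (all 1) -> maybe => FALSE POSITIVE
query ram: checks bit1=1, bit3=1 (all 1) -> maybe => FALSE POSITIVE
query rat: checks bit2=1, bit6=1 (all 1) -> maybe => FALSE POSITIVE
False positives (alphabetical): koi ram rat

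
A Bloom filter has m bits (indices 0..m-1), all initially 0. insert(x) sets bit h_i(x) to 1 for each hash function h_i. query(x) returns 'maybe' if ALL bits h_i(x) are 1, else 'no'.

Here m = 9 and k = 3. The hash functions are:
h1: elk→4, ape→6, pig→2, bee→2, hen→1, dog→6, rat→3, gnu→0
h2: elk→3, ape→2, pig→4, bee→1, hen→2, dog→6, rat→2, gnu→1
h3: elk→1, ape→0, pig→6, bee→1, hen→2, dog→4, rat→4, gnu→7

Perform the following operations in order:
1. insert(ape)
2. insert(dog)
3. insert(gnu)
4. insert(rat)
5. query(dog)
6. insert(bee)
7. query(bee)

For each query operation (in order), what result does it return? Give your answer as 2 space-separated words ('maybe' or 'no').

Answer: maybe maybe

Derivation:
Start: bits=000000000
Op 1: insert ape -> sets bits 0 2 6 -> bits=101000100
Op 2: insert dog -> sets bits 4 6 -> bits=101010100
Op 3: insert gnu -> sets bits 0 1 7 -> bits=111010110
Op 4: insert rat -> sets bits 2 3 4 -> bits=111110110
Op 5: query dog -> checks bit4=1, bit6=1 (all 1) -> maybe
Op 6: insert bee -> sets bits 1 2 -> bits=111110110
Op 7: query bee -> checks bit1=1, bit2=1 (all 1) -> maybe
Query results in order: maybe maybe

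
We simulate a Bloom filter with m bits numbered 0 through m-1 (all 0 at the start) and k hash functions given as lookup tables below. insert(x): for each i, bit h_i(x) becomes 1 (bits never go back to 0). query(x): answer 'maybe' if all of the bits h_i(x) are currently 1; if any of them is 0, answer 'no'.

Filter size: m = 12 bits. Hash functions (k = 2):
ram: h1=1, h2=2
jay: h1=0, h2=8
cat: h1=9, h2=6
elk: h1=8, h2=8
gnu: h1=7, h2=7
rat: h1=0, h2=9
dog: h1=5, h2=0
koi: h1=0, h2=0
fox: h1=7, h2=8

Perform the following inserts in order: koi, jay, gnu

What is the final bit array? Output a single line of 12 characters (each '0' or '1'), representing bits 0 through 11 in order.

Answer: 100000011000

Derivation:
Start: bits=000000000000
After insert 'koi': sets bits 0 -> bits=100000000000
After insert 'jay': sets bits 0 8 -> bits=100000001000
After insert 'gnu': sets bits 7 -> bits=100000011000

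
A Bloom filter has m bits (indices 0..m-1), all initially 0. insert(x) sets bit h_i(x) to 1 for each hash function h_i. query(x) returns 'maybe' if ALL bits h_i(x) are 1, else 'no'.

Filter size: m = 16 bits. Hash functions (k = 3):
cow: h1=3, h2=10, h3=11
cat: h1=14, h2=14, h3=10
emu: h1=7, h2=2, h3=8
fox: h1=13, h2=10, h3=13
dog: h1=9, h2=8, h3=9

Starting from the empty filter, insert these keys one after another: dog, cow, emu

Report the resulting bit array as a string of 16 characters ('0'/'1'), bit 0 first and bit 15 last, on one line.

Start: bits=0000000000000000
After insert 'dog': sets bits 8 9 -> bits=0000000011000000
After insert 'cow': sets bits 3 10 11 -> bits=0001000011110000
After insert 'emu': sets bits 2 7 8 -> bits=0011000111110000

Answer: 0011000111110000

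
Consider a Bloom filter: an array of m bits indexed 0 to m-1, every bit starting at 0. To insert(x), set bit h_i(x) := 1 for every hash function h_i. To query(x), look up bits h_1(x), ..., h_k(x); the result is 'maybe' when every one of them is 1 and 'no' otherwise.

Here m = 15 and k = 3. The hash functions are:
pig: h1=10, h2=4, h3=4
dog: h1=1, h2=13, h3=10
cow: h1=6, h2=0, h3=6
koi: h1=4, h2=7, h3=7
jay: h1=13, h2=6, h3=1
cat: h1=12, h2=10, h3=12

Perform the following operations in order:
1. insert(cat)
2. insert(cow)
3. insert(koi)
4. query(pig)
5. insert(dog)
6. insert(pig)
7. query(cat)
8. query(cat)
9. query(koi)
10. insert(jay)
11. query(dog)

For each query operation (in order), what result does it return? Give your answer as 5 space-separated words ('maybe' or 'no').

Start: bits=000000000000000
Op 1: insert cat -> sets bits 10 12 -> bits=000000000010100
Op 2: insert cow -> sets bits 0 6 -> bits=100000100010100
Op 3: insert koi -> sets bits 4 7 -> bits=100010110010100
Op 4: query pig -> checks bit4=1, bit10=1 (all 1) -> maybe
Op 5: insert dog -> sets bits 1 10 13 -> bits=110010110010110
Op 6: insert pig -> sets bits 4 10 -> bits=110010110010110
Op 7: query cat -> checks bit10=1, bit12=1 (all 1) -> maybe
Op 8: query cat -> checks bit10=1, bit12=1 (all 1) -> maybe
Op 9: query koi -> checks bit4=1, bit7=1 (all 1) -> maybe
Op 10: insert jay -> sets bits 1 6 13 -> bits=110010110010110
Op 11: query dog -> checks bit1=1, bit10=1, bit13=1 (all 1) -> maybe
Query results in order: maybe maybe maybe maybe maybe

Answer: maybe maybe maybe maybe maybe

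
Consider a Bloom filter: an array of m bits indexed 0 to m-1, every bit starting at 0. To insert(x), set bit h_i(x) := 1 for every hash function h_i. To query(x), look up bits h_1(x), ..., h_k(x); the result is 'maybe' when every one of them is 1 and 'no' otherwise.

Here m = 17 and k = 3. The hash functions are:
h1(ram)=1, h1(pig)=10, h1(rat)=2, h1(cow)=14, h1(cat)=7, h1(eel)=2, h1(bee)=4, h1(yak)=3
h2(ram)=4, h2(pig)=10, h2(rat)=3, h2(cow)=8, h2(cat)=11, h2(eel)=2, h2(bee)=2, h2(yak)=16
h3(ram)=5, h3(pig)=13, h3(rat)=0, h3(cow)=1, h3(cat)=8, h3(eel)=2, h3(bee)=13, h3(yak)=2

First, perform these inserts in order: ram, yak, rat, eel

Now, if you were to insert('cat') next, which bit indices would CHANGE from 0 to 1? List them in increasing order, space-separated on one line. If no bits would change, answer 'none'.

Answer: 7 8 11

Derivation:
Start: bits=00000000000000000
After insert 'ram': sets bits 1 4 5 -> bits=01001100000000000
After insert 'yak': sets bits 2 3 16 -> bits=01111100000000001
After insert 'rat': sets bits 0 2 3 -> bits=11111100000000001
After insert 'eel': sets bits 2 -> bits=11111100000000001
insert 'cat' would touch bits 7 8 11; currently bit7=0, bit8=0, bit11=0
Bits that are 0 among those (would change 0->1): 7 8 11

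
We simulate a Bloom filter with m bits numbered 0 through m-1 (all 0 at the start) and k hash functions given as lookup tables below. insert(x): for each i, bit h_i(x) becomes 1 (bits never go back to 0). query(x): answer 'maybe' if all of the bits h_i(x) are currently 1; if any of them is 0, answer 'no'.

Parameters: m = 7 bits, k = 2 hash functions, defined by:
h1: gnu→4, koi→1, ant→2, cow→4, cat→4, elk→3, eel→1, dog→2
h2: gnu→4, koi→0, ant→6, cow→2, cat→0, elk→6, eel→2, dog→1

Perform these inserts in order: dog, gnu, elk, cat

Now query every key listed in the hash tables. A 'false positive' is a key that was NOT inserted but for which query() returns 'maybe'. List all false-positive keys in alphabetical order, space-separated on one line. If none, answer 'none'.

Answer: ant cow eel koi

Derivation:
Start: bits=0000000
After insert 'dog': sets bits 1 2 -> bits=0110000
After insert 'gnu': sets bits 4 -> bits=0110100
After insert 'elk': sets bits 3 6 -> bits=0111101
After insert 'cat': sets bits 0 4 -> bits=1111101
Not inserted: ant cow eel koi — query each against bits=1111101:
query ant: checks bit2=1, bit6=1 (all 1) -> maybe => FALSE POSITIVE
query cow: checks bit2=1, bit4=1 (all 1) -> maybe => FALSE POSITIVE
query eel: checks bit1=1, bit2=1 (all 1) -> maybe => FALSE POSITIVE
query koi: checks bit0=1, bit1=1 (all 1) -> maybe => FALSE POSITIVE
False positives (alphabetical): ant cow eel koi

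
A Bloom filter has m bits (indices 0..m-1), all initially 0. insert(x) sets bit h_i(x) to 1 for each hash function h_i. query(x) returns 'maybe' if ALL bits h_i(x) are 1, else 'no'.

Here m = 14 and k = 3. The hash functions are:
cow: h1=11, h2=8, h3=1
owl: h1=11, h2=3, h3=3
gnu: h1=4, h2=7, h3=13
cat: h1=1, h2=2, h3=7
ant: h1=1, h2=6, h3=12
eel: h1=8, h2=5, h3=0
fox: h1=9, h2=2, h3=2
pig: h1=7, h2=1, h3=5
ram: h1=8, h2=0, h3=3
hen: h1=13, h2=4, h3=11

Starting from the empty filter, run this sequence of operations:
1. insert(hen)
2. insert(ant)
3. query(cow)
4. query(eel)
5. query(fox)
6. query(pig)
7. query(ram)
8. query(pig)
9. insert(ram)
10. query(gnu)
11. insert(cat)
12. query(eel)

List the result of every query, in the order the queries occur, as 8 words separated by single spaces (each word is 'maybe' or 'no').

Start: bits=00000000000000
Op 1: insert hen -> sets bits 4 11 13 -> bits=00001000000101
Op 2: insert ant -> sets bits 1 6 12 -> bits=01001010000111
Op 3: query cow -> checks bit1=1, bit8=0, bit11=1 (has a 0) -> no
Op 4: query eel -> checks bit0=0, bit5=0, bit8=0 (has a 0) -> no
Op 5: query fox -> checks bit2=0, bit9=0 (has a 0) -> no
Op 6: query pig -> checks bit1=1, bit5=0, bit7=0 (has a 0) -> no
Op 7: query ram -> checks bit0=0, bit3=0, bit8=0 (has a 0) -> no
Op 8: query pig -> checks bit1=1, bit5=0, bit7=0 (has a 0) -> no
Op 9: insert ram -> sets bits 0 3 8 -> bits=11011010100111
Op 10: query gnu -> checks bit4=1, bit7=0, bit13=1 (has a 0) -> no
Op 11: insert cat -> sets bits 1 2 7 -> bits=11111011100111
Op 12: query eel -> checks bit0=1, bit5=0, bit8=1 (has a 0) -> no
Query results in order: no no no no no no no no

Answer: no no no no no no no no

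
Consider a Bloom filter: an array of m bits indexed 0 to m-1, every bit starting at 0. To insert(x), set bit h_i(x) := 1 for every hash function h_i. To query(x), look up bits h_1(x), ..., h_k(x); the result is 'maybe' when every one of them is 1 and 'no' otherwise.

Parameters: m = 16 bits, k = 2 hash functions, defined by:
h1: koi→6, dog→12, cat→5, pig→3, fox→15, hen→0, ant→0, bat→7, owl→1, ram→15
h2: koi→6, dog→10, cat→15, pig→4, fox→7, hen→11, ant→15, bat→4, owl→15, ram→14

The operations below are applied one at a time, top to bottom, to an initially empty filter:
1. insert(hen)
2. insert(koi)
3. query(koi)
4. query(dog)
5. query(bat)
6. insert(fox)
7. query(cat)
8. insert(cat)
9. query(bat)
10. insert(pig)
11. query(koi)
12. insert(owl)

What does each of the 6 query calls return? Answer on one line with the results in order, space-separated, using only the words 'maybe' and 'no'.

Answer: maybe no no no no maybe

Derivation:
Start: bits=0000000000000000
Op 1: insert hen -> sets bits 0 11 -> bits=1000000000010000
Op 2: insert koi -> sets bits 6 -> bits=1000001000010000
Op 3: query koi -> checks bit6=1 (all 1) -> maybe
Op 4: query dog -> checks bit10=0, bit12=0 (has a 0) -> no
Op 5: query bat -> checks bit4=0, bit7=0 (has a 0) -> no
Op 6: insert fox -> sets bits 7 15 -> bits=1000001100010001
Op 7: query cat -> checks bit5=0, bit15=1 (has a 0) -> no
Op 8: insert cat -> sets bits 5 15 -> bits=1000011100010001
Op 9: query bat -> checks bit4=0, bit7=1 (has a 0) -> no
Op 10: insert pig -> sets bits 3 4 -> bits=1001111100010001
Op 11: query koi -> checks bit6=1 (all 1) -> maybe
Op 12: insert owl -> sets bits 1 15 -> bits=1101111100010001
Query results in order: maybe no no no no maybe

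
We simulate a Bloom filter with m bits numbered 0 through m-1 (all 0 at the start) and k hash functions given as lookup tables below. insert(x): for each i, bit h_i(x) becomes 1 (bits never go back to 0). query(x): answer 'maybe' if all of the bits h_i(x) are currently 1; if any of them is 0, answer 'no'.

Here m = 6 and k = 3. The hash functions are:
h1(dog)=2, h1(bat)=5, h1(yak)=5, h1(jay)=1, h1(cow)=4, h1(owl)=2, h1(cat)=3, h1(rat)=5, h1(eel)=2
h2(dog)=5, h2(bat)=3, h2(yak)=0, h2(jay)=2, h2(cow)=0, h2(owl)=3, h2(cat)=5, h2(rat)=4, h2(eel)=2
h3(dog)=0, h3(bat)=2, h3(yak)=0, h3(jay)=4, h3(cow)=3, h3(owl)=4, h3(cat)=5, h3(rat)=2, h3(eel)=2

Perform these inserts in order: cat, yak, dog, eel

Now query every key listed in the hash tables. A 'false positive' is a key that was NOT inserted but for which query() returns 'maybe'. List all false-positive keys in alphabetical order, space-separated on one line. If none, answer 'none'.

Answer: bat

Derivation:
Start: bits=000000
After insert 'cat': sets bits 3 5 -> bits=000101
After insert 'yak': sets bits 0 5 -> bits=100101
After insert 'dog': sets bits 0 2 5 -> bits=101101
After insert 'eel': sets bits 2 -> bits=101101
Not inserted: bat cow jay owl rat — query each against bits=101101:
query bat: checks bit2=1, bit3=1, bit5=1 (all 1) -> maybe => FALSE POSITIVE
query cow: checks bit0=1, bit3=1, bit4=0 (has a 0) -> no => not a false positive
query jay: checks bit1=0, bit2=1, bit4=0 (has a 0) -> no => not a false positive
query owl: checks bit2=1, bit3=1, bit4=0 (has a 0) -> no => not a false positive
query rat: checks bit2=1, bit4=0, bit5=1 (has a 0) -> no => not a false positive
False positives (alphabetical): bat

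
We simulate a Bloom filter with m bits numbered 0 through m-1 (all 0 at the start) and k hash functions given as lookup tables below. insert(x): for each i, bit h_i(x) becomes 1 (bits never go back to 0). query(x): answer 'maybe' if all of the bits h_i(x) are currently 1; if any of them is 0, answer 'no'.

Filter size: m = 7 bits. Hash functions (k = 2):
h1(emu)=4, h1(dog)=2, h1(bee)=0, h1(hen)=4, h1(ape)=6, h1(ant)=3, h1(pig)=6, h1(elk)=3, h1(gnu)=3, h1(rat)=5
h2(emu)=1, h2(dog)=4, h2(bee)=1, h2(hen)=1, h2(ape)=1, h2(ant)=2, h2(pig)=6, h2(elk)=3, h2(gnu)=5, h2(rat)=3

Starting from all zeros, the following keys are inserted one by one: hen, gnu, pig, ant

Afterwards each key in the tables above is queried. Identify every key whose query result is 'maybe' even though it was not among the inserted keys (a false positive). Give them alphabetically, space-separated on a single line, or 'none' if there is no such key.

Answer: ape dog elk emu rat

Derivation:
Start: bits=0000000
After insert 'hen': sets bits 1 4 -> bits=0100100
After insert 'gnu': sets bits 3 5 -> bits=0101110
After insert 'pig': sets bits 6 -> bits=0101111
After insert 'ant': sets bits 2 3 -> bits=0111111
Not inserted: ape bee dog elk emu rat — query each against bits=0111111:
query ape: checks bit1=1, bit6=1 (all 1) -> maybe => FALSE POSITIVE
query bee: checks bit0=0, bit1=1 (has a 0) -> no => not a false positive
query dog: checks bit2=1, bit4=1 (all 1) -> maybe => FALSE POSITIVE
query elk: checks bit3=1 (all 1) -> maybe => FALSE POSITIVE
query emu: checks bit1=1, bit4=1 (all 1) -> maybe => FALSE POSITIVE
query rat: checks bit3=1, bit5=1 (all 1) -> maybe => FALSE POSITIVE
False positives (alphabetical): ape dog elk emu rat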